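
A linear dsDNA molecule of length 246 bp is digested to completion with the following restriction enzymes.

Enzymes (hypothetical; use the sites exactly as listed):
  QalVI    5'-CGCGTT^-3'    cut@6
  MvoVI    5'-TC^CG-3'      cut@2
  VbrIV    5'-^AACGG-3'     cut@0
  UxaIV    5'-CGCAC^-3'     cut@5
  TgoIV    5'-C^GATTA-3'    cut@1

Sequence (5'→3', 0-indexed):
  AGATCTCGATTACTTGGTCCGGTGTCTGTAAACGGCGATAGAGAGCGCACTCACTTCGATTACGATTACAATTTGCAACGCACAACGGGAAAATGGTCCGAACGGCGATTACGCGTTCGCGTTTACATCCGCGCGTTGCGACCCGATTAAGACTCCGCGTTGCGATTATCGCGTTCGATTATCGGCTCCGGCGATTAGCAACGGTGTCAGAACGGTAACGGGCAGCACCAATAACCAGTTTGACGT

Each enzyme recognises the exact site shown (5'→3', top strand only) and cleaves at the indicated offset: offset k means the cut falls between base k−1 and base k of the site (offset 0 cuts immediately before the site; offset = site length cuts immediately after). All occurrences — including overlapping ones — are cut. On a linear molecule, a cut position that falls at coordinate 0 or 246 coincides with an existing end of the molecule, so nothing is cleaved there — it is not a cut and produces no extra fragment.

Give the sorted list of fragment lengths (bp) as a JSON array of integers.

Scan for sites:
  QalVI (CGCGTT, off=6): starts [111, 117, 131, 155, 169] → cuts [117, 123, 137, 161, 175]
  MvoVI (TCCG, off=2): starts [17, 96, 127, 153, 186] → cuts [19, 98, 129, 155, 188]
  VbrIV (AACGG, off=0): starts [30, 83, 100, 199, 210, 216] → cuts [30, 83, 100, 199, 210, 216]
  UxaIV (CGCAC, off=5): starts [45, 78] → cuts [50, 83]
  TgoIV (CGATTA, off=1): starts [6, 56, 62, 105, 143, 162, 175, 191] → cuts [7, 57, 63, 106, 144, 163, 176, 192]

Pooled cuts: [7, 19, 30, 50, 57, 63, 83, 98, 100, 106, 117, 123, 129, 137, 144, 155, 161, 163, 175, 176, 188, 192, 199, 210, 216]

Fragments:
  [0,7): 7 bp
  [7,19): 12 bp
  [19,30): 11 bp
  [30,50): 20 bp
  [50,57): 7 bp
  [57,63): 6 bp
  [63,83): 20 bp
  [83,98): 15 bp
  [98,100): 2 bp
  [100,106): 6 bp
  [106,117): 11 bp
  [117,123): 6 bp
  [123,129): 6 bp
  [129,137): 8 bp
  [137,144): 7 bp
  [144,155): 11 bp
  [155,161): 6 bp
  [161,163): 2 bp
  [163,175): 12 bp
  [175,176): 1 bp
  [176,188): 12 bp
  [188,192): 4 bp
  [192,199): 7 bp
  [199,210): 11 bp
  [210,216): 6 bp
  [216,246): 30 bp

[1,2,2,4,6,6,6,6,6,6,7,7,7,7,8,11,11,11,11,12,12,12,15,20,20,30]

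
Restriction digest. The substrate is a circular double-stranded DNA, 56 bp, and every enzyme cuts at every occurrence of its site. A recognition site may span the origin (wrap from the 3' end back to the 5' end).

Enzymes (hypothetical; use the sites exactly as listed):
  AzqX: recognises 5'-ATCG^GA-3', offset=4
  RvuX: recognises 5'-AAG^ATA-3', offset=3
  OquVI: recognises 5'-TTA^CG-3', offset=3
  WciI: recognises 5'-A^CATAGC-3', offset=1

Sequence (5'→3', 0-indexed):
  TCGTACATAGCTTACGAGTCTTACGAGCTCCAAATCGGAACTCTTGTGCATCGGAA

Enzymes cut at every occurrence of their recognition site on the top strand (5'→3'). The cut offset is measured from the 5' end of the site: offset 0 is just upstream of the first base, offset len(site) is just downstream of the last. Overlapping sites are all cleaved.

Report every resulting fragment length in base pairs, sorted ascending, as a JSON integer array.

Scan for sites:
  AzqX ATCGGA/4: at [33, 49] ⇒ [37, 53]
  RvuX (AAGATA, off=3): no sites
  OquVI TTACG/3: at [11, 20] ⇒ [14, 23]
  WciI ACATAGC/1: at [4] ⇒ [5]

Pooled cuts: [5, 14, 23, 37, 53]

Fragments:
  5→14: 9 bp
  14→23: 9 bp
  23→37: 14 bp
  37→53: 16 bp
  53→5 (wrap): 56-53+5 = 8 bp

[8,9,9,14,16]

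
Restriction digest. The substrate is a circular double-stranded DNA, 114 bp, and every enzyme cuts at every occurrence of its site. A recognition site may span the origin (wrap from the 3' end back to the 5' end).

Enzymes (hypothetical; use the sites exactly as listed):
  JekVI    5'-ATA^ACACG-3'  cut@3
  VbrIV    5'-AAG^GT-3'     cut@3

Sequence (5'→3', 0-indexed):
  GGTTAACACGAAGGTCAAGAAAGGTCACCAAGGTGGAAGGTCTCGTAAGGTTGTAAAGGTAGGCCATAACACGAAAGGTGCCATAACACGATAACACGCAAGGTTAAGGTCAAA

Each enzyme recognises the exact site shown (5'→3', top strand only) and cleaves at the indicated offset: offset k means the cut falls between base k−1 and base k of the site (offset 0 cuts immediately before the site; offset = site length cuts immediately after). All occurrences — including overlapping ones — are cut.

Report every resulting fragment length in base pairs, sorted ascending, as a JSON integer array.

Per-enzyme occurrences:
  JekVI ATAACACG/3: at [65, 82, 90] ⇒ [68, 85, 93]
  VbrIV AAGGT/3: at [10, 20, 29, 36, 46, 55, 74, 99, 105, 112] ⇒ [1, 13, 23, 32, 39, 49, 58, 77, 102, 108]

All cut coordinates (distinct, sorted): [1, 13, 23, 32, 39, 49, 58, 68, 77, 85, 93, 102, 108]

Fragments:
  1→13: 12 bp
  13→23: 10 bp
  23→32: 9 bp
  32→39: 7 bp
  39→49: 10 bp
  49→58: 9 bp
  58→68: 10 bp
  68→77: 9 bp
  77→85: 8 bp
  85→93: 8 bp
  93→102: 9 bp
  102→108: 6 bp
  108→1 (wrap): 114-108+1 = 7 bp

[6,7,7,8,8,9,9,9,9,10,10,10,12]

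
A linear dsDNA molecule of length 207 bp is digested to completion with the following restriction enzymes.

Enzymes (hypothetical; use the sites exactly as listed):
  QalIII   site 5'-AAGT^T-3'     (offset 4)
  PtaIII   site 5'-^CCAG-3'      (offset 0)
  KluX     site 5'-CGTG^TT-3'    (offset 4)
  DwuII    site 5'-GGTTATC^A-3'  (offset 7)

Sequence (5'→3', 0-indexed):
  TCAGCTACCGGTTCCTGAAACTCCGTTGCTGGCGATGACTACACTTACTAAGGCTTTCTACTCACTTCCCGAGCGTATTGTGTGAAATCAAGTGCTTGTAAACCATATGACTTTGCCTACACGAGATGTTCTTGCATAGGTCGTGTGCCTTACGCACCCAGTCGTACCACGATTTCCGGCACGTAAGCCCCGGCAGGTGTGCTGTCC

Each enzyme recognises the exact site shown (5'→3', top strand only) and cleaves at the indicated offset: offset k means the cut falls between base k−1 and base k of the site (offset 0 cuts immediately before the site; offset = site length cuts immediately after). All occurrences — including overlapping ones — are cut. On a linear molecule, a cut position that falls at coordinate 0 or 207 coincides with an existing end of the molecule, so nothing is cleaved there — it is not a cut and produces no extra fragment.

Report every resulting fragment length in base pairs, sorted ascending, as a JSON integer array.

[50,157]

Per-enzyme occurrences:
  QalIII (AAGTT, off=4): no sites
  PtaIII CCAG/0: at [157] ⇒ [157]
  KluX (CGTGTT, off=4): no sites
  DwuII (GGTTATCA, off=7): no sites

All cut coordinates (distinct, sorted): [157]

Fragments:
  [0,157): 157 bp
  [157,207): 50 bp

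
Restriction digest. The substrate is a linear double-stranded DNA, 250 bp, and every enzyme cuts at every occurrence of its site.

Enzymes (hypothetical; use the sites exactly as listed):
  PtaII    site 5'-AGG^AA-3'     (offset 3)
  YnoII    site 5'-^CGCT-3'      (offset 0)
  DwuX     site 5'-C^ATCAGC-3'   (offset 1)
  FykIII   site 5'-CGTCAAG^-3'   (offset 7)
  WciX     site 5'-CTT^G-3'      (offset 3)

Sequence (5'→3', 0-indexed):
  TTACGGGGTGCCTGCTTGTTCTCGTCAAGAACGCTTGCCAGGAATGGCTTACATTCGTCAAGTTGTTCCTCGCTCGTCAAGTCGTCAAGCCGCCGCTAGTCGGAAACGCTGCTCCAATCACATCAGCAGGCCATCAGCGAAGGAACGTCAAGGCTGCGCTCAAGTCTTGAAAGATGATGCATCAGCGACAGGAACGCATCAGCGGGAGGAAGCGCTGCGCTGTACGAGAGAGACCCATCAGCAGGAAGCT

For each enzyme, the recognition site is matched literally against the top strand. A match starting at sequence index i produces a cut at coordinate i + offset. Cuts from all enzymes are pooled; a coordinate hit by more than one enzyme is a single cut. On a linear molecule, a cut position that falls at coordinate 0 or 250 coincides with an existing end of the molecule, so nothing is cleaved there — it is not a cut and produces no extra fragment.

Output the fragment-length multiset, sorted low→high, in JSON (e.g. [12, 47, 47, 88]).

Per-enzyme occurrences:
  PtaII AGGAA/3: at [39, 140, 189, 206, 242] ⇒ [42, 143, 192, 209, 245]
  YnoII CGCT/0: at [31, 70, 93, 106, 156, 212, 217] ⇒ [31, 70, 93, 106, 156, 212, 217]
  DwuX CATCAGC/1: at [120, 131, 179, 196, 235] ⇒ [121, 132, 180, 197, 236]
  FykIII CGTCAAG/7: at [22, 55, 74, 82, 145] ⇒ [29, 62, 81, 89, 152]
  WciX CTTG/3: at [14, 33, 165] ⇒ [17, 36, 168]

Pooled cuts: [17, 29, 31, 36, 42, 62, 70, 81, 89, 93, 106, 121, 132, 143, 152, 156, 168, 180, 192, 197, 209, 212, 217, 236, 245]

Fragment lengths:
  [0,17): 17 bp
  [17,29): 12 bp
  [29,31): 2 bp
  [31,36): 5 bp
  [36,42): 6 bp
  [42,62): 20 bp
  [62,70): 8 bp
  [70,81): 11 bp
  [81,89): 8 bp
  [89,93): 4 bp
  [93,106): 13 bp
  [106,121): 15 bp
  [121,132): 11 bp
  [132,143): 11 bp
  [143,152): 9 bp
  [152,156): 4 bp
  [156,168): 12 bp
  [168,180): 12 bp
  [180,192): 12 bp
  [192,197): 5 bp
  [197,209): 12 bp
  [209,212): 3 bp
  [212,217): 5 bp
  [217,236): 19 bp
  [236,245): 9 bp
  [245,250): 5 bp

[2,3,4,4,5,5,5,5,6,8,8,9,9,11,11,11,12,12,12,12,12,13,15,17,19,20]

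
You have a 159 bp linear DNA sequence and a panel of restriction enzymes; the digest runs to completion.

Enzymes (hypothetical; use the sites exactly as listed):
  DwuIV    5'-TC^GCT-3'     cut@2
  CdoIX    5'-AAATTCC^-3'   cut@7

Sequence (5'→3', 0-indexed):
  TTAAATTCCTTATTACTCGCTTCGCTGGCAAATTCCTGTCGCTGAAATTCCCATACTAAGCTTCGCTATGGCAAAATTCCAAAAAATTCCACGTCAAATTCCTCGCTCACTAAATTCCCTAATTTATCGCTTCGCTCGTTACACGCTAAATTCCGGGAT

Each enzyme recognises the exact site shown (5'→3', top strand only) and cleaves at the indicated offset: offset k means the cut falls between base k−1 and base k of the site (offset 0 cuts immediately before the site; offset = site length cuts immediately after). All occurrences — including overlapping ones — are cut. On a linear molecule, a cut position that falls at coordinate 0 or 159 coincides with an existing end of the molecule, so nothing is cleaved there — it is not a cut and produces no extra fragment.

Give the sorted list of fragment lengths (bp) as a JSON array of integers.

Scan for sites:
  DwuIV (TCGCT, off=2): starts [16, 21, 38, 62, 102, 126, 131] → cuts [18, 23, 40, 64, 104, 128, 133]
  CdoIX (AAATTCC, off=7): starts [2, 29, 44, 73, 83, 95, 111, 147] → cuts [9, 36, 51, 80, 90, 102, 118, 154]

All cut coordinates (distinct, sorted): [9, 18, 23, 36, 40, 51, 64, 80, 90, 102, 104, 118, 128, 133, 154]

Fragment lengths:
  [0,9): 9 bp
  [9,18): 9 bp
  [18,23): 5 bp
  [23,36): 13 bp
  [36,40): 4 bp
  [40,51): 11 bp
  [51,64): 13 bp
  [64,80): 16 bp
  [80,90): 10 bp
  [90,102): 12 bp
  [102,104): 2 bp
  [104,118): 14 bp
  [118,128): 10 bp
  [128,133): 5 bp
  [133,154): 21 bp
  [154,159): 5 bp

[2,4,5,5,5,9,9,10,10,11,12,13,13,14,16,21]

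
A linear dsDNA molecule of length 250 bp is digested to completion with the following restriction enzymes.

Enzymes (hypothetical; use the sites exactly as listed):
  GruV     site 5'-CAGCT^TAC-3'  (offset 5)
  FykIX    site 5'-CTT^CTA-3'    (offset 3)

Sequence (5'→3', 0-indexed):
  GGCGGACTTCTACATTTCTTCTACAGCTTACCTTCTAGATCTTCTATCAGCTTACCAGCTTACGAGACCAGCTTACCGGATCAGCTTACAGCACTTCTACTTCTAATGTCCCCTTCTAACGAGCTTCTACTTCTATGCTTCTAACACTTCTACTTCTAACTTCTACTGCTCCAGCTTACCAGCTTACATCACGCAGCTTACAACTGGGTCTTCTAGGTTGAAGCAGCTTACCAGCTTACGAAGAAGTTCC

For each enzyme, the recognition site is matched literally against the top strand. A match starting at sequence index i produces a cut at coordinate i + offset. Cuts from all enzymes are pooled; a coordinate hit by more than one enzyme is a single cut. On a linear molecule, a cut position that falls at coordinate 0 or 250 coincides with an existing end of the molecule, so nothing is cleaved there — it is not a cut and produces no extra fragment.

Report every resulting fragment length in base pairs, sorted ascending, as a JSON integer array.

Site scan:
  GruV (CAGCTTAC, off=5): starts [23, 47, 55, 68, 81, 171, 179, 193, 223, 231] → cuts [28, 52, 60, 73, 86, 176, 184, 198, 228, 236]
  FykIX (CTTCTA, off=3): starts [6, 17, 31, 40, 93, 99, 112, 123, 129, 137, 146, 152, 159, 209] → cuts [9, 20, 34, 43, 96, 102, 115, 126, 132, 140, 149, 155, 162, 212]

All cut coordinates (distinct, sorted): [9, 20, 28, 34, 43, 52, 60, 73, 86, 96, 102, 115, 126, 132, 140, 149, 155, 162, 176, 184, 198, 212, 228, 236]

Fragments:
  [0,9): 9 bp
  [9,20): 11 bp
  [20,28): 8 bp
  [28,34): 6 bp
  [34,43): 9 bp
  [43,52): 9 bp
  [52,60): 8 bp
  [60,73): 13 bp
  [73,86): 13 bp
  [86,96): 10 bp
  [96,102): 6 bp
  [102,115): 13 bp
  [115,126): 11 bp
  [126,132): 6 bp
  [132,140): 8 bp
  [140,149): 9 bp
  [149,155): 6 bp
  [155,162): 7 bp
  [162,176): 14 bp
  [176,184): 8 bp
  [184,198): 14 bp
  [198,212): 14 bp
  [212,228): 16 bp
  [228,236): 8 bp
  [236,250): 14 bp

[6,6,6,6,7,8,8,8,8,8,9,9,9,9,10,11,11,13,13,13,14,14,14,14,16]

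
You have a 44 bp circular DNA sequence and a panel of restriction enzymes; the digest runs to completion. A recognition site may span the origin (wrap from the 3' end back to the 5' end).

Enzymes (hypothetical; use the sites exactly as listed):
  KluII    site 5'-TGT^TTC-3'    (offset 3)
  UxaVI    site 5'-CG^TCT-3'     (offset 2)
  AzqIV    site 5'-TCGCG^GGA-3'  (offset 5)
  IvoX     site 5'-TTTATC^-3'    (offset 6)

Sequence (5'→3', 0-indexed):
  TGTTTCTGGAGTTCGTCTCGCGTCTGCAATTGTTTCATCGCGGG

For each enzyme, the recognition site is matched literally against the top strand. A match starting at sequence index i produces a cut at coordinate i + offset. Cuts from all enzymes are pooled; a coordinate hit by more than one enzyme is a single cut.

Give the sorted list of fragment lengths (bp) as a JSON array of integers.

Per-enzyme occurrences:
  KluII (TGTTTC, off=3): starts [0, 30] → cuts [3, 33]
  UxaVI (CGTCT, off=2): starts [13, 20] → cuts [15, 22]
  AzqIV (TCGCGGGA, off=5): no sites
  IvoX (TTTATC, off=6): no sites

All cut coordinates (distinct, sorted): [3, 15, 22, 33]

Fragment lengths:
  3→15: 12 bp
  15→22: 7 bp
  22→33: 11 bp
  33→3 (wrap): 44-33+3 = 14 bp

[7,11,12,14]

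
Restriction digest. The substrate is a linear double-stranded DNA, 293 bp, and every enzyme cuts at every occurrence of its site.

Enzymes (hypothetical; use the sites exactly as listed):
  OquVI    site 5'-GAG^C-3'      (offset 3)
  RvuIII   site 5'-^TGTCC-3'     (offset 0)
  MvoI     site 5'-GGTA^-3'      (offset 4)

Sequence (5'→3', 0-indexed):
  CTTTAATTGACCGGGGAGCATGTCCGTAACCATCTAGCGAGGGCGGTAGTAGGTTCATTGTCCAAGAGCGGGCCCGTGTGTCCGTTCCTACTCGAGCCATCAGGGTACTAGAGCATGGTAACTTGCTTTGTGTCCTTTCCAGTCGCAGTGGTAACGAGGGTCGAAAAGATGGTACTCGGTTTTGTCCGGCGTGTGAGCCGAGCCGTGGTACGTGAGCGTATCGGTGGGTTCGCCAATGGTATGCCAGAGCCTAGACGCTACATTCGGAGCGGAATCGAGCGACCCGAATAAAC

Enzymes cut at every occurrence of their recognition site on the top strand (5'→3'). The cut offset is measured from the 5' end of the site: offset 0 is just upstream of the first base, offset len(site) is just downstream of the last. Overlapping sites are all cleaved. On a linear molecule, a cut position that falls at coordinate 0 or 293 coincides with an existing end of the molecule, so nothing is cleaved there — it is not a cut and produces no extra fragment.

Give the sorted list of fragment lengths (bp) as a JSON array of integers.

[2,5,6,6,7,8,8,8,10,10,10,10,10,11,14,15,18,18,20,21,23,25,28]

Per-enzyme occurrences:
  OquVI (GAGC, off=3): starts [15, 65, 93, 110, 194, 199, 213, 246, 266, 276] → cuts [18, 68, 96, 113, 197, 202, 216, 249, 269, 279]
  RvuIII (TGTCC, off=0): starts [20, 58, 78, 130, 182] → cuts [20, 58, 78, 130, 182]
  MvoI (GGTA, off=4): starts [44, 103, 116, 149, 170, 206, 237] → cuts [48, 107, 120, 153, 174, 210, 241]

All cut coordinates (distinct, sorted): [18, 20, 48, 58, 68, 78, 96, 107, 113, 120, 130, 153, 174, 182, 197, 202, 210, 216, 241, 249, 269, 279]

Fragment lengths:
  [0,18): 18 bp
  [18,20): 2 bp
  [20,48): 28 bp
  [48,58): 10 bp
  [58,68): 10 bp
  [68,78): 10 bp
  [78,96): 18 bp
  [96,107): 11 bp
  [107,113): 6 bp
  [113,120): 7 bp
  [120,130): 10 bp
  [130,153): 23 bp
  [153,174): 21 bp
  [174,182): 8 bp
  [182,197): 15 bp
  [197,202): 5 bp
  [202,210): 8 bp
  [210,216): 6 bp
  [216,241): 25 bp
  [241,249): 8 bp
  [249,269): 20 bp
  [269,279): 10 bp
  [279,293): 14 bp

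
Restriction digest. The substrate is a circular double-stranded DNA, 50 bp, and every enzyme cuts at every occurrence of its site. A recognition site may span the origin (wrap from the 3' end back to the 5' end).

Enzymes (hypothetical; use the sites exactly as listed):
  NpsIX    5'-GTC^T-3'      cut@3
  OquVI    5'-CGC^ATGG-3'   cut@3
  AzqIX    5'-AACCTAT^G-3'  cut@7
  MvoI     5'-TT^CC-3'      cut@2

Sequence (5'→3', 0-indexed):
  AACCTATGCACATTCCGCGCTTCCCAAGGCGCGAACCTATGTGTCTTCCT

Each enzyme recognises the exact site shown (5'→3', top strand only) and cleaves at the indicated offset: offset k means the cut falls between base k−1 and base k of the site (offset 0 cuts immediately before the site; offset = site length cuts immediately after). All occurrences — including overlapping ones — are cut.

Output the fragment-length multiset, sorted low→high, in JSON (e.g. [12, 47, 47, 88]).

[2,5,7,8,10,18]

Per-enzyme occurrences:
  NpsIX (GTCT, off=3): starts [42] → cuts [45]
  OquVI (CGCATGG, off=3): no sites
  AzqIX (AACCTATG, off=7): starts [0, 33] → cuts [7, 40]
  MvoI (TTCC, off=2): starts [12, 20, 45] → cuts [14, 22, 47]

Pooled cuts: [7, 14, 22, 40, 45, 47]

Fragments:
  7→14: 7 bp
  14→22: 8 bp
  22→40: 18 bp
  40→45: 5 bp
  45→47: 2 bp
  47→7 (wrap): 50-47+7 = 10 bp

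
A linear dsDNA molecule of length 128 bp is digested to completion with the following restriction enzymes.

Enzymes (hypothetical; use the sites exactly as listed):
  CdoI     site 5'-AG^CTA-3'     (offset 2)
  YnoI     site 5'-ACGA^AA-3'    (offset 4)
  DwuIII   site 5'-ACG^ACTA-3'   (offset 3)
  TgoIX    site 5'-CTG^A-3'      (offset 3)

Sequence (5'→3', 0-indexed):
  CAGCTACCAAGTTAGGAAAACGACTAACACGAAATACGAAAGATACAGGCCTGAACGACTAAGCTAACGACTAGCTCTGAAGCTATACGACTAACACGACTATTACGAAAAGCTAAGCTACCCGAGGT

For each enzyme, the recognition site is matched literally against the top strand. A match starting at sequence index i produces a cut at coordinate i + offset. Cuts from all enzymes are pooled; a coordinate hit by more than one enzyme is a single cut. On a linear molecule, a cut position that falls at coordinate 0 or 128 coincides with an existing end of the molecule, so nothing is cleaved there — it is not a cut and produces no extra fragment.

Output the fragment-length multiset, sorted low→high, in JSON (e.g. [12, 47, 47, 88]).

[3,3,4,4,5,6,6,7,7,9,10,10,10,11,14,19]

Site scan:
  CdoI AGCTA/2: at [1, 61, 80, 110, 115] ⇒ [3, 63, 82, 112, 117]
  YnoI ACGAAA/4: at [28, 35, 104] ⇒ [32, 39, 108]
  DwuIII ACGACTA/3: at [19, 54, 66, 86, 95] ⇒ [22, 57, 69, 89, 98]
  TgoIX CTGA/3: at [50, 76] ⇒ [53, 79]

Pooled cuts: [3, 22, 32, 39, 53, 57, 63, 69, 79, 82, 89, 98, 108, 112, 117]

Fragments:
  [0,3): 3 bp
  [3,22): 19 bp
  [22,32): 10 bp
  [32,39): 7 bp
  [39,53): 14 bp
  [53,57): 4 bp
  [57,63): 6 bp
  [63,69): 6 bp
  [69,79): 10 bp
  [79,82): 3 bp
  [82,89): 7 bp
  [89,98): 9 bp
  [98,108): 10 bp
  [108,112): 4 bp
  [112,117): 5 bp
  [117,128): 11 bp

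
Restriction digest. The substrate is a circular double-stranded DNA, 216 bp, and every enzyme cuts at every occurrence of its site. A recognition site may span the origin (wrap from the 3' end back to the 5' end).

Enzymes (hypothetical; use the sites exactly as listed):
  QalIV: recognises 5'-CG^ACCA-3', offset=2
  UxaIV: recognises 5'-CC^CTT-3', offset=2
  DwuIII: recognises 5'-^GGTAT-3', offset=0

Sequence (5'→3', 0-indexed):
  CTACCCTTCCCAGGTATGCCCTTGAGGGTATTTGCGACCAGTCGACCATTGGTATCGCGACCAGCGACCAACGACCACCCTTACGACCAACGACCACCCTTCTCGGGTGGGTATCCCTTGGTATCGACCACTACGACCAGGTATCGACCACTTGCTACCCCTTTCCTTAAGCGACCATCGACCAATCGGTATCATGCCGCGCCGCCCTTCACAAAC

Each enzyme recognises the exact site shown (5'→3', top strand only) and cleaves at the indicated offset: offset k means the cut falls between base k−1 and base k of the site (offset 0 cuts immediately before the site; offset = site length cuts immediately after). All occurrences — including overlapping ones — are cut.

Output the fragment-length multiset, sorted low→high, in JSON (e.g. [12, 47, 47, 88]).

Scan for sites:
  QalIV (CGACCA, off=2): starts [34, 42, 57, 64, 71, 83, 90, 124, 133, 144, 171, 178] → cuts [36, 44, 59, 66, 73, 85, 92, 126, 135, 146, 173, 180]
  UxaIV (CCCTT, off=2): starts [3, 18, 77, 96, 114, 158, 204] → cuts [5, 20, 79, 98, 116, 160, 206]
  DwuIII (GGTAT, off=0): starts [12, 26, 50, 109, 119, 139, 187] → cuts [12, 26, 50, 109, 119, 139, 187]

All cut coordinates (distinct, sorted): [5, 12, 20, 26, 36, 44, 50, 59, 66, 73, 79, 85, 92, 98, 109, 116, 119, 126, 135, 139, 146, 160, 173, 180, 187, 206]

Fragments:
  5→12: 7 bp
  12→20: 8 bp
  20→26: 6 bp
  26→36: 10 bp
  36→44: 8 bp
  44→50: 6 bp
  50→59: 9 bp
  59→66: 7 bp
  66→73: 7 bp
  73→79: 6 bp
  79→85: 6 bp
  85→92: 7 bp
  92→98: 6 bp
  98→109: 11 bp
  109→116: 7 bp
  116→119: 3 bp
  119→126: 7 bp
  126→135: 9 bp
  135→139: 4 bp
  139→146: 7 bp
  146→160: 14 bp
  160→173: 13 bp
  173→180: 7 bp
  180→187: 7 bp
  187→206: 19 bp
  206→5 (wrap): 216-206+5 = 15 bp

[3,4,6,6,6,6,6,7,7,7,7,7,7,7,7,7,8,8,9,9,10,11,13,14,15,19]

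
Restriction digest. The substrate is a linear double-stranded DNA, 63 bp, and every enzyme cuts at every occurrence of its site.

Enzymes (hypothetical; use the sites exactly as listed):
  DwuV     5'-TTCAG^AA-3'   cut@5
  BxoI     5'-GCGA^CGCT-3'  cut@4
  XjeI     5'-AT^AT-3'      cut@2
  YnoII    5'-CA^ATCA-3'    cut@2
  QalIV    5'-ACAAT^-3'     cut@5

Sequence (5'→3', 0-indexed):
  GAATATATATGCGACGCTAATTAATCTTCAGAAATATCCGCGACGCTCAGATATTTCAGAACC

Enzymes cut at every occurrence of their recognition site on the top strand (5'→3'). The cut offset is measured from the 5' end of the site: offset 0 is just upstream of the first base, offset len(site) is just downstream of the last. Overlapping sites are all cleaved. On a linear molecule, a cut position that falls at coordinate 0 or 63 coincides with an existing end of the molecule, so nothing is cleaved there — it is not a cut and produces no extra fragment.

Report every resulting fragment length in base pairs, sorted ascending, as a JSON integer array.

[2,2,4,4,4,6,7,8,9,17]

Site scan:
  DwuV TTCAGAA/5: at [26, 54] ⇒ [31, 59]
  BxoI GCGACGCT/4: at [10, 39] ⇒ [14, 43]
  XjeI ATAT/2: at [2, 4, 6, 33, 50] ⇒ [4, 6, 8, 35, 52]
  YnoII (CAATCA, off=2): no sites
  QalIV (ACAAT, off=5): no sites

All cut coordinates (distinct, sorted): [4, 6, 8, 14, 31, 35, 43, 52, 59]

Fragment lengths:
  [0,4): 4 bp
  [4,6): 2 bp
  [6,8): 2 bp
  [8,14): 6 bp
  [14,31): 17 bp
  [31,35): 4 bp
  [35,43): 8 bp
  [43,52): 9 bp
  [52,59): 7 bp
  [59,63): 4 bp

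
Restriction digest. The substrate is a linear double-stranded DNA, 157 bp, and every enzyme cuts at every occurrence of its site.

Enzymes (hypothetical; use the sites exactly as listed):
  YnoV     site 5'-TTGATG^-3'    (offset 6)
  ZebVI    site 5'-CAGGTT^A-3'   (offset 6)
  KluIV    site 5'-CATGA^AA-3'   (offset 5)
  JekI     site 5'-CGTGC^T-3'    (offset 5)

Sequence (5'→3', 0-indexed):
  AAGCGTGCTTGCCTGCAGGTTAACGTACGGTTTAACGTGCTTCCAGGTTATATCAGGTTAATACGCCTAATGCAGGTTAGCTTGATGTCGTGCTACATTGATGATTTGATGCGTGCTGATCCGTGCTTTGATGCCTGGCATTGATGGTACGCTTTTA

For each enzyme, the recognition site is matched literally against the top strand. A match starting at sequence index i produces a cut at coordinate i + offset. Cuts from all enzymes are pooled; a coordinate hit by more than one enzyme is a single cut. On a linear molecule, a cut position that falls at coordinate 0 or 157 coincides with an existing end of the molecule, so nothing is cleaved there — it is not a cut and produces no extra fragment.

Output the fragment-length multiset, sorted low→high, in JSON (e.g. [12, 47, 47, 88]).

[5,6,7,8,8,9,9,10,10,10,11,13,13,19,19]

Site scan:
  YnoV TTGATG/6: at [81, 97, 105, 127, 140] ⇒ [87, 103, 111, 133, 146]
  ZebVI CAGGTTA/6: at [15, 43, 53, 72] ⇒ [21, 49, 59, 78]
  KluIV (CATGAAA, off=5): no sites
  JekI CGTGCT/5: at [3, 35, 88, 111, 121] ⇒ [8, 40, 93, 116, 126]

Pooled cuts: [8, 21, 40, 49, 59, 78, 87, 93, 103, 111, 116, 126, 133, 146]

Fragment lengths:
  [0,8): 8 bp
  [8,21): 13 bp
  [21,40): 19 bp
  [40,49): 9 bp
  [49,59): 10 bp
  [59,78): 19 bp
  [78,87): 9 bp
  [87,93): 6 bp
  [93,103): 10 bp
  [103,111): 8 bp
  [111,116): 5 bp
  [116,126): 10 bp
  [126,133): 7 bp
  [133,146): 13 bp
  [146,157): 11 bp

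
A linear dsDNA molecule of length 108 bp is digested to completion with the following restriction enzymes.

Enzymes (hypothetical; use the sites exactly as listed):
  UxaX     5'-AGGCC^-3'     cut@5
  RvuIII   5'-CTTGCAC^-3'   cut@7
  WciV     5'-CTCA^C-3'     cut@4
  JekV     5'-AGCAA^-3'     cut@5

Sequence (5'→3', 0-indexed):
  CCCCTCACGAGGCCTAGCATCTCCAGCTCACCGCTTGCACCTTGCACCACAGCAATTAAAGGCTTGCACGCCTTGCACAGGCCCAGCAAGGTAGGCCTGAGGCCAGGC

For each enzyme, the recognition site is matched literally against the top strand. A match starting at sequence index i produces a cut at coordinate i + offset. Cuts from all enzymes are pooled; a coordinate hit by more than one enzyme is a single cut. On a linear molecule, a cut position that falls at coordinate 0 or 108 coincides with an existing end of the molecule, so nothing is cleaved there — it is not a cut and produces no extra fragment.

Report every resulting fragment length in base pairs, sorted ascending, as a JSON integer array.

Per-enzyme occurrences:
  UxaX (AGGCC, off=5): starts [9, 78, 92, 99] → cuts [14, 83, 97, 104]
  RvuIII (CTTGCAC, off=7): starts [33, 40, 62, 71] → cuts [40, 47, 69, 78]
  WciV (CTCAC, off=4): starts [3, 26] → cuts [7, 30]
  JekV (AGCAA, off=5): starts [50, 84] → cuts [55, 89]

Pooled cuts: [7, 14, 30, 40, 47, 55, 69, 78, 83, 89, 97, 104]

Fragment lengths:
  [0,7): 7 bp
  [7,14): 7 bp
  [14,30): 16 bp
  [30,40): 10 bp
  [40,47): 7 bp
  [47,55): 8 bp
  [55,69): 14 bp
  [69,78): 9 bp
  [78,83): 5 bp
  [83,89): 6 bp
  [89,97): 8 bp
  [97,104): 7 bp
  [104,108): 4 bp

[4,5,6,7,7,7,7,8,8,9,10,14,16]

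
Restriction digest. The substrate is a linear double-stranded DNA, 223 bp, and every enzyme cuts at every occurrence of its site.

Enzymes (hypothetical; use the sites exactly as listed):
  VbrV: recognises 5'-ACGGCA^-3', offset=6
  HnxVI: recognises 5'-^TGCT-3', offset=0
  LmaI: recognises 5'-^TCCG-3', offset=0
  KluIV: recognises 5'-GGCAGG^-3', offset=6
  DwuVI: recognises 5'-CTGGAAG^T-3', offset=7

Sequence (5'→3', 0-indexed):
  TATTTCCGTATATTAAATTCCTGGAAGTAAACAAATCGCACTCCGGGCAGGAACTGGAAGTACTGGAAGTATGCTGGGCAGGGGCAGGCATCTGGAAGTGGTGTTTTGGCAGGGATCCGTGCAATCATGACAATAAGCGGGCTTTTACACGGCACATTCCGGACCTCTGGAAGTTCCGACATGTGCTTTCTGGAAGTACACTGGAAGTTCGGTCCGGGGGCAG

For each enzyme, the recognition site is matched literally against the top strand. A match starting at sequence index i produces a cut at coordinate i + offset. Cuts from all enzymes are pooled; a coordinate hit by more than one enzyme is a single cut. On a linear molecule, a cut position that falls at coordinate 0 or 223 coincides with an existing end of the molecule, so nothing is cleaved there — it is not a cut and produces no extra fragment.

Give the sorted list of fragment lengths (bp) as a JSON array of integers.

Site scan:
  VbrV (ACGGCA, off=6): starts [148] → cuts [154]
  HnxVI (TGCT, off=0): starts [71, 183] → cuts [71, 183]
  LmaI (TCCG, off=0): starts [4, 41, 115, 157, 174, 212] → cuts [4, 41, 115, 157, 174, 212]
  KluIV (GGCAGG, off=6): starts [45, 76, 82, 107] → cuts [51, 82, 88, 113]
  DwuVI (CTGGAAGT, off=7): starts [20, 53, 62, 91, 166, 189, 200] → cuts [27, 60, 69, 98, 173, 196, 207]

All cut coordinates (distinct, sorted): [4, 27, 41, 51, 60, 69, 71, 82, 88, 98, 113, 115, 154, 157, 173, 174, 183, 196, 207, 212]

Fragments:
  [0,4): 4 bp
  [4,27): 23 bp
  [27,41): 14 bp
  [41,51): 10 bp
  [51,60): 9 bp
  [60,69): 9 bp
  [69,71): 2 bp
  [71,82): 11 bp
  [82,88): 6 bp
  [88,98): 10 bp
  [98,113): 15 bp
  [113,115): 2 bp
  [115,154): 39 bp
  [154,157): 3 bp
  [157,173): 16 bp
  [173,174): 1 bp
  [174,183): 9 bp
  [183,196): 13 bp
  [196,207): 11 bp
  [207,212): 5 bp
  [212,223): 11 bp

[1,2,2,3,4,5,6,9,9,9,10,10,11,11,11,13,14,15,16,23,39]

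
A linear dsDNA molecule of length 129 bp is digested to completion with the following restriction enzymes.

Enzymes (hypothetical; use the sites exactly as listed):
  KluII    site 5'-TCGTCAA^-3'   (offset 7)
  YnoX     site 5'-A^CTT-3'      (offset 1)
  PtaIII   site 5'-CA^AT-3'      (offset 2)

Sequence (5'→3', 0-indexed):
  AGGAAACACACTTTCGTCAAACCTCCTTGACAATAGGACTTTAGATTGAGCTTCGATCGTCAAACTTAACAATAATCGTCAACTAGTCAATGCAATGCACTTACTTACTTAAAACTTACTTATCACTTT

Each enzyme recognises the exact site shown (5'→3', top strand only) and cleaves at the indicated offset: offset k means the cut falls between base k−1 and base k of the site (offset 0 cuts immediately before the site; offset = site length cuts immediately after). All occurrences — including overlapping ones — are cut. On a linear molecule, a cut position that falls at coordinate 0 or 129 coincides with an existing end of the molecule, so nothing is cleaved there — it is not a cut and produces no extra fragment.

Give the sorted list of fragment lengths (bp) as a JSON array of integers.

[1,4,4,4,4,5,5,6,7,7,7,7,10,10,11,12,25]

Scan for sites:
  KluII TCGTCAA/7: at [13, 56, 75] ⇒ [20, 63, 82]
  YnoX ACTT/1: at [9, 37, 63, 98, 102, 106, 113, 117, 124] ⇒ [10, 38, 64, 99, 103, 107, 114, 118, 125]
  PtaIII CAAT/2: at [30, 69, 87, 92] ⇒ [32, 71, 89, 94]

Pooled cuts: [10, 20, 32, 38, 63, 64, 71, 82, 89, 94, 99, 103, 107, 114, 118, 125]

Fragment lengths:
  [0,10): 10 bp
  [10,20): 10 bp
  [20,32): 12 bp
  [32,38): 6 bp
  [38,63): 25 bp
  [63,64): 1 bp
  [64,71): 7 bp
  [71,82): 11 bp
  [82,89): 7 bp
  [89,94): 5 bp
  [94,99): 5 bp
  [99,103): 4 bp
  [103,107): 4 bp
  [107,114): 7 bp
  [114,118): 4 bp
  [118,125): 7 bp
  [125,129): 4 bp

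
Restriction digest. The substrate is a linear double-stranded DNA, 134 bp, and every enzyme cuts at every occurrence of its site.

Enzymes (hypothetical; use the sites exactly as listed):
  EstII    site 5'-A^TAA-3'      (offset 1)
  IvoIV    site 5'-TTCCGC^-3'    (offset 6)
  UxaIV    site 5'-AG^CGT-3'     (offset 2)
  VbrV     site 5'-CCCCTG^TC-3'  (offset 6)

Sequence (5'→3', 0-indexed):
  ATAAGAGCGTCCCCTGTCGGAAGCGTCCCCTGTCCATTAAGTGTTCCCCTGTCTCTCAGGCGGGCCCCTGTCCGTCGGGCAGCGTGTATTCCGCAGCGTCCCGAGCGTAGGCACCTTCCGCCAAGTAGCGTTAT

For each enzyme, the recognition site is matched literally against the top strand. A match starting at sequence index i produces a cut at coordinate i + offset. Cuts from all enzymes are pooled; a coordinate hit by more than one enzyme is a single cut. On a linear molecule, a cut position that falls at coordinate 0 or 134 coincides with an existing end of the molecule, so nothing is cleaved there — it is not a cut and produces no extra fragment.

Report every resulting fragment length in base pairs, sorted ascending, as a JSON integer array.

Per-enzyme occurrences:
  EstII (ATAA, off=1): starts [0] → cuts [1]
  IvoIV (TTCCGC, off=6): starts [88, 115] → cuts [94, 121]
  UxaIV (AGCGT, off=2): starts [5, 21, 80, 94, 103, 126] → cuts [7, 23, 82, 96, 105, 128]
  VbrV (CCCCTGTC, off=6): starts [10, 26, 45, 64] → cuts [16, 32, 51, 70]

Pooled cuts: [1, 7, 16, 23, 32, 51, 70, 82, 94, 96, 105, 121, 128]

Fragment lengths:
  [0,1): 1 bp
  [1,7): 6 bp
  [7,16): 9 bp
  [16,23): 7 bp
  [23,32): 9 bp
  [32,51): 19 bp
  [51,70): 19 bp
  [70,82): 12 bp
  [82,94): 12 bp
  [94,96): 2 bp
  [96,105): 9 bp
  [105,121): 16 bp
  [121,128): 7 bp
  [128,134): 6 bp

[1,2,6,6,7,7,9,9,9,12,12,16,19,19]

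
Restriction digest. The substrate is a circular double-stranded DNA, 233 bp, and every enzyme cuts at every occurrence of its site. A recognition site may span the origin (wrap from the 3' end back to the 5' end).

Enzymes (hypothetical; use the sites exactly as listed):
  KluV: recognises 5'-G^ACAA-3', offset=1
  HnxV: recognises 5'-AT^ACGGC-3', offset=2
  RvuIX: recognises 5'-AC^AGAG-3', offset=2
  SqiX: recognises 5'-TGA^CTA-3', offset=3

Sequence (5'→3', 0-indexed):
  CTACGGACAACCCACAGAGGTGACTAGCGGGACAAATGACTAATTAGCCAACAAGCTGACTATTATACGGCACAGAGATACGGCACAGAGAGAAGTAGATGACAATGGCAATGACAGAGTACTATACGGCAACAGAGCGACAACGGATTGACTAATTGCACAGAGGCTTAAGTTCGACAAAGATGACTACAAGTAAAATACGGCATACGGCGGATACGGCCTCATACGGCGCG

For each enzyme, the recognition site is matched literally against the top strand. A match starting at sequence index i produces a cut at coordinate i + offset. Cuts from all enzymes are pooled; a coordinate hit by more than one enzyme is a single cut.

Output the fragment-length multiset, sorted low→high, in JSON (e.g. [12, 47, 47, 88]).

Site scan:
  KluV GACAA/1: at [5, 30, 100, 138, 175] ⇒ [6, 31, 101, 139, 176]
  HnxV ATACGGC/2: at [64, 77, 123, 197, 204, 213, 223] ⇒ [66, 79, 125, 199, 206, 215, 225]
  RvuIX ACAGAG/2: at [13, 71, 84, 113, 131, 159] ⇒ [15, 73, 86, 115, 133, 161]
  SqiX TGACTA/3: at [20, 36, 56, 148, 183] ⇒ [23, 39, 59, 151, 186]

All cut coordinates (distinct, sorted): [6, 15, 23, 31, 39, 59, 66, 73, 79, 86, 101, 115, 125, 133, 139, 151, 161, 176, 186, 199, 206, 215, 225]

Fragments:
  6→15: 9 bp
  15→23: 8 bp
  23→31: 8 bp
  31→39: 8 bp
  39→59: 20 bp
  59→66: 7 bp
  66→73: 7 bp
  73→79: 6 bp
  79→86: 7 bp
  86→101: 15 bp
  101→115: 14 bp
  115→125: 10 bp
  125→133: 8 bp
  133→139: 6 bp
  139→151: 12 bp
  151→161: 10 bp
  161→176: 15 bp
  176→186: 10 bp
  186→199: 13 bp
  199→206: 7 bp
  206→215: 9 bp
  215→225: 10 bp
  225→6 (wrap): 233-225+6 = 14 bp

[6,6,7,7,7,7,8,8,8,8,9,9,10,10,10,10,12,13,14,14,15,15,20]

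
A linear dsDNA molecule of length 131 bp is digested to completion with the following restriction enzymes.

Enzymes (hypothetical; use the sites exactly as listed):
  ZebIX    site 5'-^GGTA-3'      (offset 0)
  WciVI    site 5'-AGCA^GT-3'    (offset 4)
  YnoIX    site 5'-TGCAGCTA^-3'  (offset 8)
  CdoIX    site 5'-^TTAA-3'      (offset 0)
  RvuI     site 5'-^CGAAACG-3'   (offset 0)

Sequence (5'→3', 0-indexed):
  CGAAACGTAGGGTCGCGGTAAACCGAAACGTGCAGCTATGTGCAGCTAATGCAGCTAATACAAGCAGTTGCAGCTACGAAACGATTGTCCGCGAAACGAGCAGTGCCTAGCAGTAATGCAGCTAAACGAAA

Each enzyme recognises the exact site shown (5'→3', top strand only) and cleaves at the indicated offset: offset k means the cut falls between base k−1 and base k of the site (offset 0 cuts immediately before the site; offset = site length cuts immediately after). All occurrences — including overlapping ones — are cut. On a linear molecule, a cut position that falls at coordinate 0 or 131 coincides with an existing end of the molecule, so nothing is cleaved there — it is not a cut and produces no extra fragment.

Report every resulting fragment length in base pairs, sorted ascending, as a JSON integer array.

Per-enzyme occurrences:
  ZebIX (GGTA, off=0): starts [16] → cuts [16]
  WciVI (AGCAGT, off=4): starts [62, 98, 108] → cuts [66, 102, 112]
  YnoIX (TGCAGCTA, off=8): starts [30, 40, 49, 68, 116] → cuts [38, 48, 57, 76, 124]
  CdoIX (TTAA, off=0): no sites
  RvuI (CGAAACG, off=0): starts [0, 23, 76, 91] → cuts [23, 76, 91] (position 0 is a terminus of the linear molecule — no cut)

All cut coordinates (distinct, sorted): [16, 23, 38, 48, 57, 66, 76, 91, 102, 112, 124]

Fragments:
  [0,16): 16 bp
  [16,23): 7 bp
  [23,38): 15 bp
  [38,48): 10 bp
  [48,57): 9 bp
  [57,66): 9 bp
  [66,76): 10 bp
  [76,91): 15 bp
  [91,102): 11 bp
  [102,112): 10 bp
  [112,124): 12 bp
  [124,131): 7 bp

[7,7,9,9,10,10,10,11,12,15,15,16]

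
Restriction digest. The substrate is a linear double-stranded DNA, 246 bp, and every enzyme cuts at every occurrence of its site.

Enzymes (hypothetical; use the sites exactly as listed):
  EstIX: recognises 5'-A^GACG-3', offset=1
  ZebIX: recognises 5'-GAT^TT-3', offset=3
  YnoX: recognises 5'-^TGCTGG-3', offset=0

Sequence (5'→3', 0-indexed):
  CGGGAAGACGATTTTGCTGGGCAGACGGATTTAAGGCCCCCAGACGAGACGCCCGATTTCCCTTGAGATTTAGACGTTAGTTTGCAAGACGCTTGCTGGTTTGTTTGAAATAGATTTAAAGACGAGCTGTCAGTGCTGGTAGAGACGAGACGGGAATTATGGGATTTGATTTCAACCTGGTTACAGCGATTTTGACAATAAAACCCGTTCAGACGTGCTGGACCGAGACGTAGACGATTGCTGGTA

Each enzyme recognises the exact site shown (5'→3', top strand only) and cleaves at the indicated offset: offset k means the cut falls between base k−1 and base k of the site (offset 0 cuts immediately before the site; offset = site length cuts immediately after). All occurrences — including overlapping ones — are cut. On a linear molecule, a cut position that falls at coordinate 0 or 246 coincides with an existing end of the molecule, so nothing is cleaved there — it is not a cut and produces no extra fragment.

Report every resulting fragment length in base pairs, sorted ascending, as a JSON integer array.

[2,3,4,5,5,5,5,6,6,6,6,6,7,8,9,10,10,11,12,12,13,15,17,20,21,22]

Per-enzyme occurrences:
  EstIX AGACG/1: at [5, 22, 41, 46, 71, 86, 119, 142, 147, 210, 225, 231] ⇒ [6, 23, 42, 47, 72, 87, 120, 143, 148, 211, 226, 232]
  ZebIX GATTT/3: at [9, 27, 54, 66, 112, 162, 167, 187] ⇒ [12, 30, 57, 69, 115, 165, 170, 190]
  YnoX TGCTGG/0: at [14, 93, 133, 215, 238] ⇒ [14, 93, 133, 215, 238]

Pooled cuts: [6, 12, 14, 23, 30, 42, 47, 57, 69, 72, 87, 93, 115, 120, 133, 143, 148, 165, 170, 190, 211, 215, 226, 232, 238]

Fragment lengths:
  [0,6): 6 bp
  [6,12): 6 bp
  [12,14): 2 bp
  [14,23): 9 bp
  [23,30): 7 bp
  [30,42): 12 bp
  [42,47): 5 bp
  [47,57): 10 bp
  [57,69): 12 bp
  [69,72): 3 bp
  [72,87): 15 bp
  [87,93): 6 bp
  [93,115): 22 bp
  [115,120): 5 bp
  [120,133): 13 bp
  [133,143): 10 bp
  [143,148): 5 bp
  [148,165): 17 bp
  [165,170): 5 bp
  [170,190): 20 bp
  [190,211): 21 bp
  [211,215): 4 bp
  [215,226): 11 bp
  [226,232): 6 bp
  [232,238): 6 bp
  [238,246): 8 bp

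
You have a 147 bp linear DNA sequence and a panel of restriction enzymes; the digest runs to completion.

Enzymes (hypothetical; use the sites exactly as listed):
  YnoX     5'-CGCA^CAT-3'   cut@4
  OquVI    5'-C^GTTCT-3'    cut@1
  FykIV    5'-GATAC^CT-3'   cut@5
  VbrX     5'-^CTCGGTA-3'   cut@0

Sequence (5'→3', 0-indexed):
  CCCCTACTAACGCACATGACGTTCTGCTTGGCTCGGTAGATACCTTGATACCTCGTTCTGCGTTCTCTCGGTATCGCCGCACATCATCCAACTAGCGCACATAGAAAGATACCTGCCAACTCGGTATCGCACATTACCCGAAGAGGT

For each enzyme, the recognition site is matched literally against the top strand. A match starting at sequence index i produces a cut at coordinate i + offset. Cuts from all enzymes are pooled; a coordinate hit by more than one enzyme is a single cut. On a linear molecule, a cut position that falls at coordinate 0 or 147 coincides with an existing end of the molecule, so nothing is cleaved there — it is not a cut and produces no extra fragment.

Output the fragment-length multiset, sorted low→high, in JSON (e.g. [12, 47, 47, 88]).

[3,5,6,7,7,8,11,12,12,13,14,15,16,18]

Scan for sites:
  YnoX (CGCACAT, off=4): starts [10, 77, 95, 127] → cuts [14, 81, 99, 131]
  OquVI (CGTTCT, off=1): starts [19, 53, 60] → cuts [20, 54, 61]
  FykIV (GATACCT, off=5): starts [38, 46, 107] → cuts [43, 51, 112]
  VbrX (CTCGGTA, off=0): starts [31, 66, 119] → cuts [31, 66, 119]

Pooled cuts: [14, 20, 31, 43, 51, 54, 61, 66, 81, 99, 112, 119, 131]

Fragment lengths:
  [0,14): 14 bp
  [14,20): 6 bp
  [20,31): 11 bp
  [31,43): 12 bp
  [43,51): 8 bp
  [51,54): 3 bp
  [54,61): 7 bp
  [61,66): 5 bp
  [66,81): 15 bp
  [81,99): 18 bp
  [99,112): 13 bp
  [112,119): 7 bp
  [119,131): 12 bp
  [131,147): 16 bp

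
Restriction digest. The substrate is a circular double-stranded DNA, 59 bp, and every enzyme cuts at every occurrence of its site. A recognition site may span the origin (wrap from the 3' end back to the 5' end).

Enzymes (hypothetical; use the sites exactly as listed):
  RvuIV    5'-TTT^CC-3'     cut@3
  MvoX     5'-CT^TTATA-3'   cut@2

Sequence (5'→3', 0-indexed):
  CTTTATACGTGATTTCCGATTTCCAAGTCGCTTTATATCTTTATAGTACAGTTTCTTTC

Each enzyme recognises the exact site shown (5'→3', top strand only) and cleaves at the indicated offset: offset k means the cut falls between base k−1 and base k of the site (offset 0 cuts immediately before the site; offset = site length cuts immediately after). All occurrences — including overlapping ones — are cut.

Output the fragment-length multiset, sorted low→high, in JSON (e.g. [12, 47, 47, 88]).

[3,7,8,10,13,18]

Site scan:
  RvuIV TTTCC/3: at [12, 19, 55] ⇒ [15, 22, 58]
  MvoX CTTTATA/2: at [0, 30, 38] ⇒ [2, 32, 40]

All cut coordinates (distinct, sorted): [2, 15, 22, 32, 40, 58]

Fragments:
  2→15: 13 bp
  15→22: 7 bp
  22→32: 10 bp
  32→40: 8 bp
  40→58: 18 bp
  58→2 (wrap): 59-58+2 = 3 bp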